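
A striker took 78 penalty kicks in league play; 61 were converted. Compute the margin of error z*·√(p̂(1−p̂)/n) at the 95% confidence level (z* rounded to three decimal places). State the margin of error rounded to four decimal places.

ME = 0.0916

The sample proportion is 61/78 = 0.78205.
SE(p̂) = √(0.78205·0.21795/78) = 0.046746.
For 95% confidence, z* = 1.960.
Margin of error = z*·SE = 1.960 × 0.046746 = 0.0916.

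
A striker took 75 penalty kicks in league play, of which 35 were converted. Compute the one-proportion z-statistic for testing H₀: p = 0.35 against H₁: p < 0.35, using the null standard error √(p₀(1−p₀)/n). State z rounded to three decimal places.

p̂ = 35/75 = 0.46667.
Under H₀, SE = √(p₀(1−p₀)/n) = √(0.35·0.65/75) = √0.003033333 = 0.055076.
Test statistic: z = 0.11667/0.055076 = 2.118.

z = 2.118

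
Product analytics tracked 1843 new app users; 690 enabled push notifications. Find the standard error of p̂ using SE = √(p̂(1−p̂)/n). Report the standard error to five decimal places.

p̂ = 690/1843 = 0.37439.
p̂(1−p̂) = 0.234222.
Dividing by n and taking the root: √0.000127087 = 0.01127.

SE = 0.01127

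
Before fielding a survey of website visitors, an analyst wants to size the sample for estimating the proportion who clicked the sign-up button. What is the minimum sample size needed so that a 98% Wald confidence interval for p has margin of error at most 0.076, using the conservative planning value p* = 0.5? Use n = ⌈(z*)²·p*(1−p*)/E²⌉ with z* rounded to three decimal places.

n = 235

z* = 2.326 at the 98% level.
p*(1−p*) = 0.2500.
(z*)²·p*(1−p*)/E² = 5.410276·0.2500/0.005776 = 234.171.
⌈234.171⌉ = 235.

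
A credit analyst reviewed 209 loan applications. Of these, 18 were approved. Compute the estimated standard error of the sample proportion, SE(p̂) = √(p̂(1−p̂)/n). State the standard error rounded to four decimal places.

SE = 0.0194

Sample proportion p̂ = 18/209 = 0.08612.
p̂(1−p̂) = 0.08612·0.91388 = 0.078703.
SE = √(0.078703/209) = 0.0194.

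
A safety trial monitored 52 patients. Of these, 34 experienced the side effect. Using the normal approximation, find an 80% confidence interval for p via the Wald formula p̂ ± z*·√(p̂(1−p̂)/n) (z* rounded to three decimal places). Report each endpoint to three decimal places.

With x = 34 successes in n = 52, p̂ = 0.65385.
SE = √(p̂(1−p̂)/n) = √(0.226331/52) = 0.065974.
For 80% confidence, z* = 1.282.
Margin of error: 1.282 × 0.065974 = 0.08458.
Interval: 0.65385 ± 0.08458 → (0.569, 0.738).

(0.569, 0.738)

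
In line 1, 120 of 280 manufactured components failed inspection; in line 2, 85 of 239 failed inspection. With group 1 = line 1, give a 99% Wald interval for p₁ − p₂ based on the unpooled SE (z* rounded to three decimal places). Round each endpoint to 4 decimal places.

p̂₁ = 0.42857, p̂₂ = 0.35565, so the observed difference is 0.07292.
SE = √(0.000874636 + 0.000958840) = √0.001833476 = 0.042819.
z* = 2.576 at the 99% level. Margin = 2.576·0.042819 = 0.11030.
Interval: 0.07292 ± 0.11030 → (-0.0374, 0.1832).

(-0.0374, 0.1832)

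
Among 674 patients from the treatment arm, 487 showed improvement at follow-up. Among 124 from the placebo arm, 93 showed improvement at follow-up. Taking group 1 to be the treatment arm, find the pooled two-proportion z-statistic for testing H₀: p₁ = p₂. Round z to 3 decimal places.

z = -0.630

p̂₁ = 487/674 = 0.72255, p̂₂ = 93/124 = 0.75000.
Pooling: p̂ = 580/798 = 0.72682.
SE = √[p̂(1−p̂)(1/n₁+1/n₂)] = √[0.72682·0.27318·(1/674+1/124)] ≈ 0.043541.
z = -0.02745/0.043541 = -0.630.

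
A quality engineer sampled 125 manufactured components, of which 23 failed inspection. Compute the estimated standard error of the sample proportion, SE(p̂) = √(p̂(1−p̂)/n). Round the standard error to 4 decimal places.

SE = 0.0347

With x = 23 successes in n = 125, p̂ = 0.18400.
p̂(1−p̂) = 0.150144.
SE = √(0.150144/125) = √0.001201152 = 0.0347.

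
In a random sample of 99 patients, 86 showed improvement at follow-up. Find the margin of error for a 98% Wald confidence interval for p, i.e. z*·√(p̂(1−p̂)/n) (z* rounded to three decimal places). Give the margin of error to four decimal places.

p̂ = 86/99 = 0.86869.
SE(p̂) = √(0.86869·0.13131/99) = 0.033944.
The 98% critical value is z* = 2.326.
So ME = 0.0790.

ME = 0.0790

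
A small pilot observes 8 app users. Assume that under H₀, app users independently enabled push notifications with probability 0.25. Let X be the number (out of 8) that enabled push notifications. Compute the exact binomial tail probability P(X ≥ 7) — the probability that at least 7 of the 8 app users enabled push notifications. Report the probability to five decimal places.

X is binomial with n = 8 and p = 0.25.
P(X ≥ 7) = C(8,7)·0.25^7·0.75^1 + C(8,8)·0.25^8·0.75^0.
= 0.000366 + 0.000015 = 0.00038.

P = 0.00038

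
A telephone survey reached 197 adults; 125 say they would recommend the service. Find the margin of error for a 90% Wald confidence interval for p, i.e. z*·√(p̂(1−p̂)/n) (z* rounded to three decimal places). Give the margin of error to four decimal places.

With x = 125 successes in n = 197, p̂ = 0.63452.
SE(p̂) = √(0.63452·0.36548/197) = 0.034310.
The 90% critical value is z* = 1.645.
Margin of error = z*·SE = 1.645 × 0.034310 = 0.0564.

ME = 0.0564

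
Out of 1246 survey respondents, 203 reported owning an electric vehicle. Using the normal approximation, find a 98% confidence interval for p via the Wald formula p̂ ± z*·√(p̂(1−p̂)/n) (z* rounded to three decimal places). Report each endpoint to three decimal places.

(0.139, 0.187)

Sample proportion p̂ = 203/1246 = 0.16292.
SE = √(p̂(1−p̂)/n) = √(0.136378/1246) = 0.010462.
The 98% critical value is z* = 2.326.
Margin = 2.326·0.010462 = 0.02433.
Interval: 0.16292 ± 0.02433 → (0.139, 0.187).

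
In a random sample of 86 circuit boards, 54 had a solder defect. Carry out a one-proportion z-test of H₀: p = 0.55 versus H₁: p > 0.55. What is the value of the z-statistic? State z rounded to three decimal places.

The sample proportion is 54/86 = 0.62791.
SE₀ = √(0.55·0.45/86) = 0.053646.
Test statistic: z = 0.07791/0.053646 = 1.452.

z = 1.452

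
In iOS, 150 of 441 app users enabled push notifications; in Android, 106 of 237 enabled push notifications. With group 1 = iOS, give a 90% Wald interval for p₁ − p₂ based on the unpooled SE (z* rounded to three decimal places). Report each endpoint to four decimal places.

(-0.1719, -0.0423)

p̂₁ = 0.34014, p̂₂ = 0.44726, so the observed difference is -0.10712.
Unpooled SE = √(p̂₁(1−p̂₁)/n₁ + p̂₂(1−p̂₂)/n₂) = √(0.000508942 + 0.001043115) = 0.039396.
For 90% confidence, z* = 1.645. Margin = 1.645·0.039396 = 0.06481.
Interval: -0.10712 ± 0.06481 → (-0.1719, -0.0423).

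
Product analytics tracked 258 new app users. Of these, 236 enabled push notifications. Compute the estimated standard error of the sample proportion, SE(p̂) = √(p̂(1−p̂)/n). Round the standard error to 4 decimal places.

SE = 0.0174

Sample proportion p̂ = 236/258 = 0.91473.
p̂(1−p̂) = 0.077999.
Dividing by n and taking the root: √0.000302322 = 0.0174.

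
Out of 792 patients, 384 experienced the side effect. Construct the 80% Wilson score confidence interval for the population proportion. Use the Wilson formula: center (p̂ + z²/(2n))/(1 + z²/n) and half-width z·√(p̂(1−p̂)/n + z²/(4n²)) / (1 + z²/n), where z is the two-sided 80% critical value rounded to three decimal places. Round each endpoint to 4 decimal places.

p̂ = 384/792 = 0.48485; z = 1.282, so z² = 1.643524.
1 + z²/n = 1.002075.
Adjusted center: (0.48485 + z²/(2n))/1.002075 = 0.48488.
Radicand: p̂(1−p̂)/n + z²/(4n²) = 0.000315367 + 0.000000655 = 0.000316022.
Half-width = 1.282·√0.000316022/1.002075 = 0.02274.
Interval: 0.48488 ± 0.02274 → (0.4621, 0.5076).

(0.4621, 0.5076)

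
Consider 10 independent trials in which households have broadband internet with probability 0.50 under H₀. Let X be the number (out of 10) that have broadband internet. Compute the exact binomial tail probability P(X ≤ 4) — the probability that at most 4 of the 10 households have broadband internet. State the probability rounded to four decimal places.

X is binomial with n = 10 and p = 0.50.
P(X ≤ 4) = Σ_{j=0}^{4} C(10,j)·0.50^j·0.50^{10−j}.
= 0.000977 + 0.009766 + 0.043945 + 0.117188 + 0.205078 = 0.3770.

P = 0.3770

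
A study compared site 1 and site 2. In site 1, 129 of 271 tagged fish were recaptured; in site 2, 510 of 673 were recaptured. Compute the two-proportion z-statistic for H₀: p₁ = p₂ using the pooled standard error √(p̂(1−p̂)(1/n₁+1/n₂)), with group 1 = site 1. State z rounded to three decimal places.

z = -8.375

Sample proportions: p̂₁ = 129/271 = 0.47601 and p̂₂ = 510/673 = 0.75780.
Pooling: p̂ = 639/944 = 0.67691.
Pooled SE = √[0.2187040·0.00517592] ≈ 0.033645.
z = -0.28179/0.033645 = -8.375.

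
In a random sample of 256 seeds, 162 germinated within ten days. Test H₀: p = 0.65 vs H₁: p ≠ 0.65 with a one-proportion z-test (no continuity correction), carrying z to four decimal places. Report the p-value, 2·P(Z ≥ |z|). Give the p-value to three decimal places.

p-value = 0.564

With x = 162 successes in n = 256, p̂ = 0.63281.
Under H₀, SE = √(p₀(1−p₀)/n) = √(0.65·0.35/256) = √0.000888672 = 0.029811.
z = (p̂ − p₀)/SE = (162/256 − 0.65)/0.029811 ≈ -0.5766.
From the standard normal, 2·P(Z ≥ |z|) = 0.564.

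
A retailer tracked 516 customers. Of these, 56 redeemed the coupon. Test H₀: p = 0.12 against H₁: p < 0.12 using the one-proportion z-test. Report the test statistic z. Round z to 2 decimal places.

p̂ = 56/516 = 0.10853.
Under H₀, SE = √(p₀(1−p₀)/n) = √(0.12·0.88/516) = √0.000204651 = 0.014306.
Test statistic: z = -0.01147/0.014306 = -0.80.

z = -0.80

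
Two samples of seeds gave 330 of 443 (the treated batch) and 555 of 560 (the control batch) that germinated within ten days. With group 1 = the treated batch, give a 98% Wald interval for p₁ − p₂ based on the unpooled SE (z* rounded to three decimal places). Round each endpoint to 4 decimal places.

p̂₁ = 330/443 = 0.74492, p̂₂ = 555/560 = 0.99107; p̂₁ − p̂₂ = -0.24615.
Unpooled SE = √(p̂₁(1−p̂₁)/n₁ + p̂₂(1−p̂₂)/n₂) = √(0.000428925 + 0.000015802) = 0.021089.
z* = 2.326 at the 98% level. Margin = 2.326·0.021089 = 0.04905.
Interval: -0.24615 ± 0.04905 → (-0.2952, -0.1971).

(-0.2952, -0.1971)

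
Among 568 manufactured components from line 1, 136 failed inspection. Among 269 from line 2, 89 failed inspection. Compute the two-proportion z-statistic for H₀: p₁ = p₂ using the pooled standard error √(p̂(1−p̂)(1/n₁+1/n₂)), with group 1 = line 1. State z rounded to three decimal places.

z = -2.786

p̂₁ = 136/568 = 0.23944, p̂₂ = 89/269 = 0.33086.
Pooling: p̂ = 225/837 = 0.26882.
SE = √[p̂(1−p̂)(1/n₁+1/n₂)] = √[0.26882·0.73118·(1/568+1/269)] ≈ 0.032814.
z = (p̂₁ − p̂₂)/SE = (0.23944 − 0.33086)/0.032814 = -0.09142/0.032814 = -2.786.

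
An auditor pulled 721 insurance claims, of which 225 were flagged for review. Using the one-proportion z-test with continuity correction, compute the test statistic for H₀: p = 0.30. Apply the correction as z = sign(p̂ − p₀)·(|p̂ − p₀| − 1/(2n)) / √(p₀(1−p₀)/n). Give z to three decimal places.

With x = 225 successes in n = 721, p̂ = 0.31207. p̂ − p₀ = 0.012067.
Continuity correction 1/(2n) = 1/1442 = 0.000693.
Corrected numerator: |0.012067| − 0.000693 = 0.011374.
Null standard error: √(0.30·0.70/721) = √0.000291262 = 0.017066.
z = +0.011374/0.017066 = 0.666.

z = 0.666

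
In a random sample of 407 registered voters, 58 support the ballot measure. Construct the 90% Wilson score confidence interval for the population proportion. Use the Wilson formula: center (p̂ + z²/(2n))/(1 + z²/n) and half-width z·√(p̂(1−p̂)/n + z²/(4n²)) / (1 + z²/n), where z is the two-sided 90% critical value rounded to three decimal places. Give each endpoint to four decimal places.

Here p̂ = 58/407 = 0.14251 and z = 1.645 (z² = 2.706025).
Denominator 1 + z²/n = 1 + 2.706025/407 = 1.006649.
Adjusted center: (0.14251 + z²/(2n))/1.006649 = 0.14487.
Radicand: p̂(1−p̂)/n + z²/(4n²) = 0.000300241 + 0.000004084 = 0.000304325.
Half-width = z·√(radicand)/denom = 1.645·0.017445/1.006649 = 0.02851.
CI: 0.14487 ± 0.02851 = (0.1164, 0.1734).

(0.1164, 0.1734)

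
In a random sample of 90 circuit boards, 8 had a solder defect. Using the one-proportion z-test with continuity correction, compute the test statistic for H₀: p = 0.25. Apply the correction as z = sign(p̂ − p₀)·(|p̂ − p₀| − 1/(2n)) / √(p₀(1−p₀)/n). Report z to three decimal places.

p̂ = 8/90 = 0.08889. p̂ − p₀ = -0.161111.
Continuity correction 1/(2n) = 1/180 = 0.005556.
Corrected numerator: |-0.161111| − 0.005556 = 0.155555.
Null standard error: √(0.25·0.75/90) = √0.002083333 = 0.045644.
z = (−)0.155555/0.045644 = -3.408.

z = -3.408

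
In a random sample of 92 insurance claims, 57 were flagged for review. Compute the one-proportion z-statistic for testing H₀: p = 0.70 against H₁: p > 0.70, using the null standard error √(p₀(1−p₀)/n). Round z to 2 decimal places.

Sample proportion p̂ = 57/92 = 0.61957.
SE₀ = √(0.70·0.30/92) = 0.047777.
Test statistic: z = -0.08043/0.047777 = -1.68.

z = -1.68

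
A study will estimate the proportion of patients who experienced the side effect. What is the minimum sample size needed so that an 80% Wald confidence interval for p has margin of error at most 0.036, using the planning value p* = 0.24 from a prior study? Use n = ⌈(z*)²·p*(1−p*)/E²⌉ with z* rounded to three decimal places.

n = 232

For 80% confidence, z* = 1.282.
p*(1−p*) = 0.1824.
Required n before rounding: 1.643524 × 0.1824 / 0.036² = 231.311.
⌈231.311⌉ = 232.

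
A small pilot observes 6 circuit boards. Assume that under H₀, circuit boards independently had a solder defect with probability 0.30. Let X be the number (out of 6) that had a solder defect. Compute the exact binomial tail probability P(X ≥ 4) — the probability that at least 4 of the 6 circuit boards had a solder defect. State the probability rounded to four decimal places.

P = 0.0705

X is binomial with n = 6 and p = 0.30.
P(X ≥ 4) = C(6,4)·0.30^4·0.70^2 + C(6,5)·0.30^5·0.70^1 + C(6,6)·0.30^6·0.70^0.
= 0.059535 + 0.010206 + 0.000729 = 0.0705.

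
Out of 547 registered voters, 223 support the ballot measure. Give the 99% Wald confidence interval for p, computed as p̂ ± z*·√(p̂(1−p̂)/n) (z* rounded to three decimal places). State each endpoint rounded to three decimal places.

With x = 223 successes in n = 547, p̂ = 0.40768.
SE(p̂) = √(0.40768·0.59232/547) = 0.021011.
For 99% confidence, z* = 2.576.
Margin of error: 2.576 × 0.021011 = 0.05412.
CI: 0.40768 ± 0.05412 = (0.354, 0.462).

(0.354, 0.462)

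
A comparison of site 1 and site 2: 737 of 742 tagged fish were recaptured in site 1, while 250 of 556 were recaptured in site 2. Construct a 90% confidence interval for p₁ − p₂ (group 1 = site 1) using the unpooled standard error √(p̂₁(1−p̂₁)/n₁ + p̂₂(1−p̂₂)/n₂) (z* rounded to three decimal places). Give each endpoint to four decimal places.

p̂₁ = 737/742 = 0.99326, p̂₂ = 250/556 = 0.44964; p̂₁ − p̂₂ = 0.54362.
SE = √(0.000009020 + 0.000445079) = √0.000454099 = 0.021310.
For 90% confidence, z* = 1.645. Margin = 1.645·0.021310 = 0.03505.
Interval: 0.54362 ± 0.03505 → (0.5086, 0.5787).

(0.5086, 0.5787)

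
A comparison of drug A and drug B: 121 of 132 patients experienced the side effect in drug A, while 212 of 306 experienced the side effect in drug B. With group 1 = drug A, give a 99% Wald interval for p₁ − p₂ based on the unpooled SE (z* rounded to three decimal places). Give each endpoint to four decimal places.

p̂₁ = 121/132 = 0.91667, p̂₂ = 212/306 = 0.69281; p̂₁ − p̂₂ = 0.22386.
Unpooled SE = √(p̂₁(1−p̂₁)/n₁ + p̂₂(1−p̂₂)/n₂) = √(0.000578704 + 0.000695504) = 0.035696.
z* = 2.576 at the 99% level. Margin of error = 0.09195.
Interval: 0.22386 ± 0.09195 → (0.1319, 0.3158).

(0.1319, 0.3158)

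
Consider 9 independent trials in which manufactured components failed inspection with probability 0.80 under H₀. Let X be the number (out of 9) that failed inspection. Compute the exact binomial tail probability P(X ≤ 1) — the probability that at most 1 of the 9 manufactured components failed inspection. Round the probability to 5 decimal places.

X is binomial with n = 9 and p = 0.80.
P(X ≤ 1) = C(9,0)·0.80^0·0.20^9 + C(9,1)·0.80^1·0.20^8.
= 0.000001 + 0.000018 = 0.00002.

P = 0.00002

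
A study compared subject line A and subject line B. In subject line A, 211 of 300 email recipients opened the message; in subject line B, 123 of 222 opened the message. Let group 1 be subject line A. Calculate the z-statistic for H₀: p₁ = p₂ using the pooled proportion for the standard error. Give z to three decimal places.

p̂₁ = 211/300 = 0.70333, p̂₂ = 123/222 = 0.55405.
Pooling: p̂ = 334/522 = 0.63985.
Pooled SE = √[0.2304429·0.00783784] ≈ 0.042499.
z = 0.14928/0.042499 = 3.513.

z = 3.513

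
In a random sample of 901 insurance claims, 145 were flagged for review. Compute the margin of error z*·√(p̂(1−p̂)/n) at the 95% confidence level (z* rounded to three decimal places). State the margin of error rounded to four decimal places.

The sample proportion is 145/901 = 0.16093.
Standard error of p̂: √(0.135033/901) = √0.000149870 = 0.012242.
z* = 1.960 at the 95% level.
ME = 1.960·0.012242 = 0.0240.

ME = 0.0240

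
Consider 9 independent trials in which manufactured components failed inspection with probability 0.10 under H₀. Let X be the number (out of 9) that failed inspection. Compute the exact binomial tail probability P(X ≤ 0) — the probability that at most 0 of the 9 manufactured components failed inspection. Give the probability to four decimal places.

P = 0.3874

X is binomial with n = 9 and p = 0.10.
P(X ≤ 0) = C(9,0)·0.10^0·0.90^9.
= 0.387420 = 0.3874.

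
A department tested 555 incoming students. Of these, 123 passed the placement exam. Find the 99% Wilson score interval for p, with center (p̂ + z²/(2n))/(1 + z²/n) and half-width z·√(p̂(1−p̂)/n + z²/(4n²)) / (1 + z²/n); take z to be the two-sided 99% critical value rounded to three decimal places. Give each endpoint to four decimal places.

(0.1796, 0.2702)

p̂ = 123/555 = 0.22162; z = 2.576, so z² = 6.635776.
1 + z²/n = 1.011956.
Center = (0.22162 + 0.005978)/1.011956 = 0.22491.
Radicand: p̂(1−p̂)/n + z²/(4n²) = 0.000310821 + 0.000005386 = 0.000316207.
Half-width = 2.576·√0.000316207/1.011956 = 0.04527.
CI: 0.22491 ± 0.04527 = (0.1796, 0.2702).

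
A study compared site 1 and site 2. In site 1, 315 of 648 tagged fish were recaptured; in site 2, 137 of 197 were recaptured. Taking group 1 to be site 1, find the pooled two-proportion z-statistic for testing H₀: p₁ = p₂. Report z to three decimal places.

z = -5.158

Sample proportions: p̂₁ = 315/648 = 0.48611 and p̂₂ = 137/197 = 0.69543.
Pooled p̂ = (315+137)/(648+197) = 452/845 = 0.53491.
Pooled SE = √[0.2487812·0.00661935] ≈ 0.040580.
z = -0.20932/0.040580 = -5.158.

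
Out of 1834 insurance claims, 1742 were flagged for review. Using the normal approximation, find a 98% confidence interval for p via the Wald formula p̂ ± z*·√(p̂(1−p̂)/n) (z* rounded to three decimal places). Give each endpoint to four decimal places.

(0.9380, 0.9617)

With x = 1742 successes in n = 1834, p̂ = 0.94984.
SE(p̂) = √(0.94984·0.05016/1834) = 0.005097.
The 98% critical value is z* = 2.326.
Margin of error: 2.326 × 0.005097 = 0.01186.
So the interval runs from 0.9380 to 0.9617.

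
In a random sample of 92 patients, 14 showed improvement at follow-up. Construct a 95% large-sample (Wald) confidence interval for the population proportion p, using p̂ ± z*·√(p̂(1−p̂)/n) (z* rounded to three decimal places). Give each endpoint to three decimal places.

(0.079, 0.226)

The sample proportion is 14/92 = 0.15217.
Standard error of p̂: √(0.129017/92) = √0.001402359 = 0.037448.
z* = 1.960 at the 95% level.
Margin = 1.960·0.037448 = 0.07340.
CI: 0.15217 ± 0.07340 = (0.079, 0.226).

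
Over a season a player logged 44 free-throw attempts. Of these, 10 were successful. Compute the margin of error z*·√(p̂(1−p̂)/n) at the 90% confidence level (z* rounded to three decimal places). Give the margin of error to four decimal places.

With x = 10 successes in n = 44, p̂ = 0.22727.
SE = √(p̂(1−p̂)/n) = √(0.175620/44) = 0.063177.
The 90% critical value is z* = 1.645.
Margin of error = z*·SE = 1.645 × 0.063177 = 0.1039.

ME = 0.1039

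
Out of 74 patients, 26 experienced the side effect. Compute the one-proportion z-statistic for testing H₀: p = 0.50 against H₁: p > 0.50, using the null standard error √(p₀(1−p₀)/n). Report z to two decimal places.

z = -2.56

With x = 26 successes in n = 74, p̂ = 0.35135.
Under H₀, SE = √(p₀(1−p₀)/n) = √(0.50·0.50/74) = √0.003378378 = 0.058124.
z = (0.35135 − 0.50)/0.058124 = -0.14865/0.058124 = -2.56.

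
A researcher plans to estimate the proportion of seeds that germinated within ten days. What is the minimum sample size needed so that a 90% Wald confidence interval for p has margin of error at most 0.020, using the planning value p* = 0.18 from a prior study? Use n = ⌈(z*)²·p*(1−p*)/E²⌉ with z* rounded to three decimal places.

The 90% critical value is z* = 1.645.
p*(1−p*) = 0.1476.
(z*)²·p*(1−p*)/E² = 2.706025·0.1476/0.000400 = 998.523.
⌈998.523⌉ = 999.

n = 999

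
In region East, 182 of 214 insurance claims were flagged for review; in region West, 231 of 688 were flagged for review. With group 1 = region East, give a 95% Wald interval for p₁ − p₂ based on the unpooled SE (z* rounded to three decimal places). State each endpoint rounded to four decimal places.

(0.4553, 0.5741)

p̂₁ = 0.85047, p̂₂ = 0.33576, so the observed difference is 0.51471.
SE = √(0.000594265 + 0.000324163) = √0.000918428 = 0.030306.
For 95% confidence, z* = 1.960. Margin = 1.960·0.030306 = 0.05940.
Interval: 0.51471 ± 0.05940 → (0.4553, 0.5741).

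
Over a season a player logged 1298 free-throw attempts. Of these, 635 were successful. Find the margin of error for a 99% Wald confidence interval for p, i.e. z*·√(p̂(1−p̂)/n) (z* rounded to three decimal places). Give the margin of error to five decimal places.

The sample proportion is 635/1298 = 0.48921.
Standard error of p̂: √(0.249884/1298) = √0.000192514 = 0.013875.
For 99% confidence, z* = 2.576.
ME = 2.576·0.013875 = 0.03574.

ME = 0.03574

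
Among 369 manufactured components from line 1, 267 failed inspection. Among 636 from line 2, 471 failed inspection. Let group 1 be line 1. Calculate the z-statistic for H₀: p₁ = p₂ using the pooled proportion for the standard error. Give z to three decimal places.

Sample proportions: p̂₁ = 267/369 = 0.72358 and p̂₂ = 471/636 = 0.74057.
Pooled p̂ = (267+471)/(369+636) = 738/1005 = 0.73433.
Pooled SE = √[0.1950902·0.00428235] ≈ 0.028904.
z = (p̂₁ − p̂₂)/SE = (0.72358 − 0.74057)/0.028904 = -0.01699/0.028904 = -0.588.

z = -0.588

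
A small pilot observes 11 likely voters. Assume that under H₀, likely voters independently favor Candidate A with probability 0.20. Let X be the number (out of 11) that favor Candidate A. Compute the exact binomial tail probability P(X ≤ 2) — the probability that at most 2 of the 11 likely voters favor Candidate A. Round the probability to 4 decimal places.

P = 0.6174

X is binomial with n = 11 and p = 0.20.
P(X ≤ 2) = C(11,0)·0.20^0·0.80^11 + C(11,1)·0.20^1·0.80^10 + C(11,2)·0.20^2·0.80^9.
= 0.085899 + 0.236223 + 0.295279 = 0.6174.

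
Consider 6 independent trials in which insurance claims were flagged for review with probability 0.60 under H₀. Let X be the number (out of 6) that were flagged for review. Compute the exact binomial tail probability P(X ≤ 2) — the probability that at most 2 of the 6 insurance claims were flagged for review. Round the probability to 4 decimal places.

P = 0.1792

X ~ Binomial(n=6, p=0.60).
P(X ≤ 2) = C(6,0)·0.60^0·0.40^6 + C(6,1)·0.60^1·0.40^5 + C(6,2)·0.60^2·0.40^4.
= 0.004096 + 0.036864 + 0.138240 = 0.1792.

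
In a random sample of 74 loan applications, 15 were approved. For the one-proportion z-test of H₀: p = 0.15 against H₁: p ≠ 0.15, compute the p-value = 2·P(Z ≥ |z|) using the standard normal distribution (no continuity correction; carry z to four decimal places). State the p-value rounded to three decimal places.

The sample proportion is 15/74 = 0.20270.
Null standard error: √(0.15·0.85/74) = √0.001722973 = 0.041509.
z = (p̂ − p₀)/SE = (15/74 − 0.15)/0.041509 ≈ 1.2697.
From the standard normal, 2·P(Z ≥ |z|) = 0.204.

p-value = 0.204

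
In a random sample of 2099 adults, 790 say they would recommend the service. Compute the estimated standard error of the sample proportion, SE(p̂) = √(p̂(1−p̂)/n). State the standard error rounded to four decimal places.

With x = 790 successes in n = 2099, p̂ = 0.37637.
p̂(1−p̂) = 0.37637·0.62363 = 0.234716.
SE = √(0.234716/2099) = 0.0106.

SE = 0.0106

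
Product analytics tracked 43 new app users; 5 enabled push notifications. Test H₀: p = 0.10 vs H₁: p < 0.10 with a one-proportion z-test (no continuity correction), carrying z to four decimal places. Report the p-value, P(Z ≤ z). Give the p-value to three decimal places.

p-value = 0.639

With x = 5 successes in n = 43, p̂ = 0.11628.
Under H₀, SE = √(p₀(1−p₀)/n) = √(0.10·0.90/43) = √0.002093023 = 0.045750.
Test statistic (full precision, shown to 4 dp): z = (5/43 − 0.10)/SE₀ ≈ 0.3558.
From the standard normal, P(Z ≤ z) = 0.639.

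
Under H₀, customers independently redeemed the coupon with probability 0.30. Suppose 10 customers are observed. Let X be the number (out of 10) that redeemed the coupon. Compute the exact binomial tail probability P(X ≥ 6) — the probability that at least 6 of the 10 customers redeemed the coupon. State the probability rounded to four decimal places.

P = 0.0473

X is binomial with n = 10 and p = 0.30.
P(X ≥ 6) = Σ_{j=6}^{10} C(10,j)·0.30^j·0.70^{10−j}.
= 0.036757 + 0.009002 + 0.001447 + 0.000138 + 0.000006 = 0.0473.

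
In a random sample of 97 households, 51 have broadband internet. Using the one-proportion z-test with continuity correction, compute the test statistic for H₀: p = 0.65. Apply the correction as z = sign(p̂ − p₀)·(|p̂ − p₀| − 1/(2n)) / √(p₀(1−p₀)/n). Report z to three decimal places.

z = -2.459

The sample proportion is 51/97 = 0.52577. p̂ − p₀ = -0.124227.
1/(2n) = 0.005155.
Corrected numerator: |-0.124227| − 0.005155 = 0.119072.
Under H₀, SE = √(p₀(1−p₀)/n) = √(0.65·0.35/97) = √0.002345361 = 0.048429.
z = −0.119072/0.048429 = -2.459.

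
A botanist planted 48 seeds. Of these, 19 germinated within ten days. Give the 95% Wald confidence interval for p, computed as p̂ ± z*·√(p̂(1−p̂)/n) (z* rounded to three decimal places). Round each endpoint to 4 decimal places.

With x = 19 successes in n = 48, p̂ = 0.39583.
SE = √(p̂(1−p̂)/n) = √(0.239149/48) = 0.070585.
z* = 1.960 at the 95% level.
Margin of error: 1.960 × 0.070585 = 0.13835.
CI: 0.39583 ± 0.13835 = (0.2575, 0.5342).

(0.2575, 0.5342)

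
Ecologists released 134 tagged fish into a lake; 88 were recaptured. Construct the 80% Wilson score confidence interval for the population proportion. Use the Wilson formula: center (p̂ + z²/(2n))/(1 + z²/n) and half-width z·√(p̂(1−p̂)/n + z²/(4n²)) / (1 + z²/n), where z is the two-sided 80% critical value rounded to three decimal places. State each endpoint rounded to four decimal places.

p̂ = 88/134 = 0.65672; z = 1.282, so z² = 1.643524.
Denominator 1 + z²/n = 1 + 1.643524/134 = 1.012265.
Adjusted center: (0.65672 + z²/(2n))/1.012265 = 0.65482.
Radicand: p̂(1−p̂)/n + z²/(4n²) = 0.001682388 + 0.000022883 = 0.001705271.
Half-width = z·√(radicand)/denom = 1.282·0.041295/1.012265 = 0.05230.
CI: 0.65482 ± 0.05230 = (0.6025, 0.7071).

(0.6025, 0.7071)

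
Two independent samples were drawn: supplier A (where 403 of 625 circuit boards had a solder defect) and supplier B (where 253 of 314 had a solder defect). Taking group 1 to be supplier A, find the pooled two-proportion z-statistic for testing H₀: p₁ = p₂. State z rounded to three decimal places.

Sample proportions: p̂₁ = 403/625 = 0.64480 and p̂₂ = 253/314 = 0.80573.
Pooling: p̂ = 656/939 = 0.69862.
SE = √[p̂(1−p̂)(1/n₁+1/n₂)] = √[0.69862·0.30138·(1/625+1/314)] ≈ 0.031740.
z = (p̂₁ − p̂₂)/SE = (0.64480 − 0.80573)/0.031740 = -0.16093/0.031740 = -5.070.

z = -5.070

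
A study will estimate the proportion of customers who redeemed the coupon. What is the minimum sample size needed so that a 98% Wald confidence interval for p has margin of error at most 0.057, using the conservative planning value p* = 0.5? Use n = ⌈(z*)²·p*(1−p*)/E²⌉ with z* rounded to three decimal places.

For 98% confidence, z* = 2.326.
p*(1−p*) = 0.2500.
Required n before rounding: 5.410276 × 0.2500 / 0.057² = 416.303.
⌈416.303⌉ = 417.

n = 417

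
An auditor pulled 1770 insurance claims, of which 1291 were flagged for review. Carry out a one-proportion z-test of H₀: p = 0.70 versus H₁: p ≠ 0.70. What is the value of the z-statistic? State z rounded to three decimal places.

z = 2.697

The sample proportion is 1291/1770 = 0.72938.
Under H₀, SE = √(p₀(1−p₀)/n) = √(0.70·0.30/1770) = √0.000118644 = 0.010892.
Test statistic: z = 0.02938/0.010892 = 2.697.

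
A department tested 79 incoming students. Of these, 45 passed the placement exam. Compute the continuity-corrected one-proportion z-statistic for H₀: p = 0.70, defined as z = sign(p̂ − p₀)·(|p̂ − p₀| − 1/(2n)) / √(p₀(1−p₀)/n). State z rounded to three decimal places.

z = -2.406

The sample proportion is 45/79 = 0.56962. p̂ − p₀ = -0.130380.
Continuity correction 1/(2n) = 1/158 = 0.006329.
Corrected numerator: |-0.130380| − 0.006329 = 0.124051.
Under H₀, SE = √(p₀(1−p₀)/n) = √(0.70·0.30/79) = √0.002658228 = 0.051558.
z = (−)0.124051/0.051558 = -2.406.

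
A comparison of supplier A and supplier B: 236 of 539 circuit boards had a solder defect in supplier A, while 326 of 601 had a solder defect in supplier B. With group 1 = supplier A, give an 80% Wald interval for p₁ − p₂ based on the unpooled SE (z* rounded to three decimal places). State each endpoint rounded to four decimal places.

p̂₁ = 0.43785, p̂₂ = 0.54243, so the observed difference is -0.10458.
Unpooled SE = √(p̂₁(1−p̂₁)/n₁ + p̂₂(1−p̂₂)/n₂) = √(0.000456655 + 0.000412978) = 0.029490.
For 80% confidence, z* = 1.282. Margin of error = 0.03781.
So the interval runs from -0.1424 to -0.0668.

(-0.1424, -0.0668)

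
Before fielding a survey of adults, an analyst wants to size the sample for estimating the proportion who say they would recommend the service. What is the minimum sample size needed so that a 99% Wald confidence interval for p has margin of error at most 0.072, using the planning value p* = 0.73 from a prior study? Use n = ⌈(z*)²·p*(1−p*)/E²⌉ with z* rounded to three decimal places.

n = 253

z* = 2.576 at the 99% level.
p*(1−p*) = 0.1971.
Required n before rounding: 6.635776 × 0.1971 / 0.072² = 252.298.
⌈252.298⌉ = 253.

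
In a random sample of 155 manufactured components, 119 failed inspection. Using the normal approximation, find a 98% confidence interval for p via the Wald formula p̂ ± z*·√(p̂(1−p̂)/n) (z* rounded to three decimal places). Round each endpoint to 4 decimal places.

p̂ = 119/155 = 0.76774.
Standard error of p̂: √(0.178314/155) = √0.001150415 = 0.033918.
z* = 2.326 at the 98% level.
Margin = 2.326·0.033918 = 0.07889.
Interval: 0.76774 ± 0.07889 → (0.6888, 0.8466).

(0.6888, 0.8466)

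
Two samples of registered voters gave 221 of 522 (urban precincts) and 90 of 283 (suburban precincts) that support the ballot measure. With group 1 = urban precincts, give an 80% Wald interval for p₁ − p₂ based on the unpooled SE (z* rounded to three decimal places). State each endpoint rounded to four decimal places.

p̂₁ = 221/522 = 0.42337, p̂₂ = 90/283 = 0.31802; p̂₁ − p̂₂ = 0.10535.
SE = √(0.000467678 + 0.000766374) = √0.001234052 = 0.035129.
z* = 1.282 at the 80% level. Margin = 1.282·0.035129 = 0.04504.
CI: 0.10535 ± 0.04504 = (0.0603, 0.1504).

(0.0603, 0.1504)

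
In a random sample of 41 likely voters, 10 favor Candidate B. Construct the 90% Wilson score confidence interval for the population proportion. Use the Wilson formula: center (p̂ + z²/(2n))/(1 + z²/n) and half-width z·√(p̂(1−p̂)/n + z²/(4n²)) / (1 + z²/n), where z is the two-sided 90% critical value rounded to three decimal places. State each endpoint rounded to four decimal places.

(0.1517, 0.3678)

p̂ = 10/41 = 0.24390; z = 1.645, so z² = 2.706025.
1 + z²/n = 1.066001.
Center = (0.24390 + 0.033000)/1.066001 = 0.25976.
Radicand: p̂(1−p̂)/n + z²/(4n²) = 0.004497903 + 0.000402443 = 0.004900346.
Half-width = 1.645·√0.004900346/1.066001 = 0.10802.
CI: 0.25976 ± 0.10802 = (0.1517, 0.3678).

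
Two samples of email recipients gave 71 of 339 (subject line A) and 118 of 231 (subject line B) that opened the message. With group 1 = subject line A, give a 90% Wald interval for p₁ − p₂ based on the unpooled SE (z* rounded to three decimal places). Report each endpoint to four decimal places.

(-0.3666, -0.2362)

p̂₁ = 71/339 = 0.20944, p̂₂ = 118/231 = 0.51082; p̂₁ − p̂₂ = -0.30138.
SE = √(0.000488421 + 0.001081744) = √0.001570165 = 0.039625.
For 90% confidence, z* = 1.645. Margin of error = 0.06518.
CI: -0.30138 ± 0.06518 = (-0.3666, -0.2362).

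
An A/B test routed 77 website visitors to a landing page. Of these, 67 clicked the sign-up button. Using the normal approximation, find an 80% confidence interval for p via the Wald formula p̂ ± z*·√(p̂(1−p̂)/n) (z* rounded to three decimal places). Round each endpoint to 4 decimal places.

p̂ = 67/77 = 0.87013.
SE = √(p̂(1−p̂)/n) = √(0.113004/77) = 0.038309.
For 80% confidence, z* = 1.282.
Margin of error: 1.282 × 0.038309 = 0.04911.
So the interval runs from 0.8210 to 0.9192.

(0.8210, 0.9192)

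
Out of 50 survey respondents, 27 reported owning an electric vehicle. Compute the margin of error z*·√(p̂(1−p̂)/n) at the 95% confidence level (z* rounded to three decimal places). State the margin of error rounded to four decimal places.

The sample proportion is 27/50 = 0.54000.
SE(p̂) = √(0.54000·0.46000/50) = 0.070484.
z* = 1.960 at the 95% level.
Margin of error = z*·SE = 1.960 × 0.070484 = 0.1381.

ME = 0.1381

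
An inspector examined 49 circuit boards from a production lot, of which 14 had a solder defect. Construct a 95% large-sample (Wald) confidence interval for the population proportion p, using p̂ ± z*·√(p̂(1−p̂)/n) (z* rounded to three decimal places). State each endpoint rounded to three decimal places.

Sample proportion p̂ = 14/49 = 0.28571.
Standard error of p̂: √(0.204082/49) = √0.004164931 = 0.064536.
The 95% critical value is z* = 1.960.
Margin = 1.960·0.064536 = 0.12649.
CI: 0.28571 ± 0.12649 = (0.159, 0.412).

(0.159, 0.412)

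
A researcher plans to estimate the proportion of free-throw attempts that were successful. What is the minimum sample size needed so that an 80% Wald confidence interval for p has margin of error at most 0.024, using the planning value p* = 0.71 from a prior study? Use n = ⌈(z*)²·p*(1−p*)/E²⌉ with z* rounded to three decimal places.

n = 588

z* = 1.282 at the 80% level.
p*(1−p*) = 0.71·0.29 = 0.2059.
Required n before rounding: 1.643524 × 0.2059 / 0.024² = 587.503.
⌈587.503⌉ = 588.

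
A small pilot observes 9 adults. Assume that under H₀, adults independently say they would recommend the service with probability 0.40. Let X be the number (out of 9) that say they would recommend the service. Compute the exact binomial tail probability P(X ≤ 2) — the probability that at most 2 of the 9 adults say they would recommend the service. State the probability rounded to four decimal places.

X ~ Binomial(n=9, p=0.40).
P(X ≤ 2) = C(9,0)·0.40^0·0.60^9 + C(9,1)·0.40^1·0.60^8 + C(9,2)·0.40^2·0.60^7.
= 0.010078 + 0.060466 + 0.161243 = 0.2318.

P = 0.2318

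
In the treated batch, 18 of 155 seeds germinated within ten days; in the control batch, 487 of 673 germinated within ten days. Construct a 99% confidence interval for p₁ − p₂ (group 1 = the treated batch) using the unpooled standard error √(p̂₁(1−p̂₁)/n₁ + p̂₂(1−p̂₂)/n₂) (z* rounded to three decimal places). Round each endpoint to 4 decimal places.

p̂₁ = 0.11613, p̂₂ = 0.72363, so the observed difference is -0.60750.
SE = √(0.000662213 + 0.000297164) = √0.000959377 = 0.030974.
For 99% confidence, z* = 2.576. Margin = 2.576·0.030974 = 0.07979.
Interval: -0.60750 ± 0.07979 → (-0.6873, -0.5277).

(-0.6873, -0.5277)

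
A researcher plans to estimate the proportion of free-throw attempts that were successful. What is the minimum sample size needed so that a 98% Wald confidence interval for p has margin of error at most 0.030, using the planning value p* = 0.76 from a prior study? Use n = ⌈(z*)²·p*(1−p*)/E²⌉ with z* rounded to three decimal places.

z* = 2.326 at the 98% level.
p*(1−p*) = 0.76·0.24 = 0.1824.
(z*)²·p*(1−p*)/E² = 5.410276·0.1824/0.000900 = 1096.483.
⌈1096.483⌉ = 1097.

n = 1097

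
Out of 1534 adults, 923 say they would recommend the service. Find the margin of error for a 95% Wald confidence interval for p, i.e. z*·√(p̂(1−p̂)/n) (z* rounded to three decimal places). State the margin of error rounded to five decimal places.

Sample proportion p̂ = 923/1534 = 0.60169.
Standard error of p̂: √(0.239658/1534) = √0.000156231 = 0.012499.
For 95% confidence, z* = 1.960.
So ME = 0.02450.

ME = 0.02450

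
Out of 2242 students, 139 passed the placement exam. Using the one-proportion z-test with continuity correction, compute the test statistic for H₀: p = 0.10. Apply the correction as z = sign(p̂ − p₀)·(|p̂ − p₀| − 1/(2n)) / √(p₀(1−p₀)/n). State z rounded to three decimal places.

z = -5.963

The sample proportion is 139/2242 = 0.06200. p̂ − p₀ = -0.038002.
1/(2n) = 0.000223.
Corrected numerator: |-0.038002| − 0.000223 = 0.037779.
Null standard error: √(0.10·0.90/2242) = √0.000040143 = 0.006336.
z = −0.037779/0.006336 = -5.963.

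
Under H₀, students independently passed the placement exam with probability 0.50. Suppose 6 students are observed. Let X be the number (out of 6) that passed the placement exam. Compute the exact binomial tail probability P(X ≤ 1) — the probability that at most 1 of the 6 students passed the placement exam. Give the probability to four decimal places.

X is binomial with n = 6 and p = 0.50.
P(X ≤ 1) = C(6,0)·0.50^0·0.50^6 + C(6,1)·0.50^1·0.50^5.
= 0.015625 + 0.093750 = 0.1094.

P = 0.1094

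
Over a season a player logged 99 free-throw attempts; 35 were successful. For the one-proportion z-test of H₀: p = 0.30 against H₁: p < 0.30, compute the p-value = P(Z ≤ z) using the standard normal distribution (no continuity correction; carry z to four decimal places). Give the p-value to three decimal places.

Sample proportion p̂ = 35/99 = 0.35354.
Null standard error: √(0.30·0.70/99) = √0.002121212 = 0.046057.
Test statistic (full precision, shown to 4 dp): z = (35/99 − 0.30)/SE₀ ≈ 1.1624.
p-value = P(Z ≤ z) with z = 1.1624 → 0.877.

p-value = 0.877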